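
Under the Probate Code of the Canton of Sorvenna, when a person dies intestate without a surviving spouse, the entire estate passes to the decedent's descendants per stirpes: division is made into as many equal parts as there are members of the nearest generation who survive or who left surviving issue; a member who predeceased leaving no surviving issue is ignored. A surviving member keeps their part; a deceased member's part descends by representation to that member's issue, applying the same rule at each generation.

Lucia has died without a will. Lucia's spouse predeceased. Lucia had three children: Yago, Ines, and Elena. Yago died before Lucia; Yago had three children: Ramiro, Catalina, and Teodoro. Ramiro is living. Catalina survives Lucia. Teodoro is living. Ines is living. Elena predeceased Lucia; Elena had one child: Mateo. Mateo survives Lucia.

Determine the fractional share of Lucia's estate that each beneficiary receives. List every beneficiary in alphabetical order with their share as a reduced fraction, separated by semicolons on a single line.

Catalina 1/9; Ines 1/3; Mateo 1/3; Ramiro 1/9; Teodoro 1/9

There is no surviving spouse, so the entire estate passes to Lucia's descendants per stirpes.
The estate is divided into 3 equal shares of 1/3 among Yago, Ines, Elena.
Yago predeceased; the 1/3 allotted to Yago's branch passes to Yago's issue by representation.
The 1/3 is divided into 3 equal shares of 1/9 among Ramiro, Catalina, Teodoro.
Ramiro is living and takes 1/9.
Catalina is living and takes 1/9.
Teodoro is living and takes 1/9.
Ines is living and takes 1/3.
Elena predeceased; the 1/3 allotted to Elena's branch passes to Elena's issue by representation.
Mateo is the sole taker at this level and receives the full 1/3.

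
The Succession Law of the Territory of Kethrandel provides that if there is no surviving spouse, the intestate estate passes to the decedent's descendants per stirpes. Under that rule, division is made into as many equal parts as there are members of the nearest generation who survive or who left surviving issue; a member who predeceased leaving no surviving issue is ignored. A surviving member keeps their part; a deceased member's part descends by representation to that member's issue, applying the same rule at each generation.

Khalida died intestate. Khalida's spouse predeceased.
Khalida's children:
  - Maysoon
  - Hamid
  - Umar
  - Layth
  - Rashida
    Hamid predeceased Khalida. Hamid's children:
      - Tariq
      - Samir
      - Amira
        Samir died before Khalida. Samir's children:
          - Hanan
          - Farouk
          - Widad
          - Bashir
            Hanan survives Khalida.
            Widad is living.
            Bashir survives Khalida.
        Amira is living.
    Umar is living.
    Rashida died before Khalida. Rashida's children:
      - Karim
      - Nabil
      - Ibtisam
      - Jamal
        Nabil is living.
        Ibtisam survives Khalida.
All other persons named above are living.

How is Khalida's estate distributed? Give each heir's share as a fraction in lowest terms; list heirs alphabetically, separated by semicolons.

There is no surviving spouse, so the entire estate passes to Khalida's descendants per stirpes.
The estate is divided into 5 equal shares of 1/5 among Maysoon, Hamid, Umar, Layth, Rashida.
Maysoon is living and takes 1/5.
Hamid predeceased; the 1/5 allotted to Hamid's branch passes to Hamid's issue by representation.
The 1/5 is divided into 3 equal shares of 1/15 among Tariq, Samir, Amira.
Tariq is living and takes 1/15.
Samir predeceased; the 1/15 allotted to Samir's branch passes to Samir's issue by representation.
The 1/15 is divided into 4 equal shares of 1/60 among Hanan, Farouk, Widad, Bashir.
Hanan is living and takes 1/60.
Farouk is living and takes 1/60.
Widad is living and takes 1/60.
Bashir is living and takes 1/60.
Amira is living and takes 1/15.
Umar is living and takes 1/5.
Layth is living and takes 1/5.
Rashida predeceased; the 1/5 allotted to Rashida's branch passes to Rashida's issue by representation.
The 1/5 is divided into 4 equal shares of 1/20 among Karim, Nabil, Ibtisam, Jamal.
Karim is living and takes 1/20.
Nabil is living and takes 1/20.
Ibtisam is living and takes 1/20.
Jamal is living and takes 1/20.

Amira 1/15; Bashir 1/60; Farouk 1/60; Hanan 1/60; Ibtisam 1/20; Jamal 1/20; Karim 1/20; Layth 1/5; Maysoon 1/5; Nabil 1/20; Tariq 1/15; Umar 1/5; Widad 1/60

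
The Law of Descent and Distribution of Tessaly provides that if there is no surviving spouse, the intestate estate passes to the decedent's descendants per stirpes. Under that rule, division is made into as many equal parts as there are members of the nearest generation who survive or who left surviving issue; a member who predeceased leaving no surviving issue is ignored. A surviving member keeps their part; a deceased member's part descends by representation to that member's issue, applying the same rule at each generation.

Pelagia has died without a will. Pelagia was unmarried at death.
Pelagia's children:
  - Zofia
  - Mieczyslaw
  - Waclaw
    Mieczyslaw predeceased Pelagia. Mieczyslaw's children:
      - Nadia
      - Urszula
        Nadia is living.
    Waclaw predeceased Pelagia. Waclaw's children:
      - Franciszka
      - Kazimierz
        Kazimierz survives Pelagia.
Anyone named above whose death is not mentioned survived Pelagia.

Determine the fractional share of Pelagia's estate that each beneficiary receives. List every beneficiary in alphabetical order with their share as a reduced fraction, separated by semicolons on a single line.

There is no surviving spouse, so the entire estate passes to Pelagia's descendants per stirpes.
The estate is divided into 3 equal shares of 1/3 among Zofia, Mieczyslaw, Waclaw.
Zofia is living and takes 1/3.
Mieczyslaw predeceased; the 1/3 allotted to Mieczyslaw's branch passes to Mieczyslaw's issue by representation.
The 1/3 is divided into 2 equal shares of 1/6 among Nadia, Urszula.
Nadia is living and takes 1/6.
Urszula is living and takes 1/6.
Waclaw predeceased; the 1/3 allotted to Waclaw's branch passes to Waclaw's issue by representation.
The 1/3 is divided into 2 equal shares of 1/6 among Franciszka, Kazimierz.
Franciszka is living and takes 1/6.
Kazimierz is living and takes 1/6.

Franciszka 1/6; Kazimierz 1/6; Nadia 1/6; Urszula 1/6; Zofia 1/3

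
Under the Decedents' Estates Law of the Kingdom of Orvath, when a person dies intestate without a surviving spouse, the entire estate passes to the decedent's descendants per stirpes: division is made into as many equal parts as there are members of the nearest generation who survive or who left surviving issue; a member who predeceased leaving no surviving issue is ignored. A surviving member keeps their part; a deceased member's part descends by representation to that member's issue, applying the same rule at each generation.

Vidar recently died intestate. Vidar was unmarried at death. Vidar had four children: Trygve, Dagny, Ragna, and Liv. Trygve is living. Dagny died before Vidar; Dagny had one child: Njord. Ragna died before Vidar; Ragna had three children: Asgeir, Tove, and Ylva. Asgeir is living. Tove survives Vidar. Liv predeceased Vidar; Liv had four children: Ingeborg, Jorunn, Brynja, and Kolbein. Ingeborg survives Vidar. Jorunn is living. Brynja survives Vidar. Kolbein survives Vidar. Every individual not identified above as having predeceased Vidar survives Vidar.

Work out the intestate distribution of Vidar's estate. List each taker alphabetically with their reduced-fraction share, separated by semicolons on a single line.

Asgeir 1/12; Brynja 1/16; Ingeborg 1/16; Jorunn 1/16; Kolbein 1/16; Njord 1/4; Tove 1/12; Trygve 1/4; Ylva 1/12

There is no surviving spouse, so the entire estate passes to Vidar's descendants per stirpes.
The estate is divided into 4 equal shares of 1/4 among Trygve, Dagny, Ragna, Liv.
Trygve is living and takes 1/4.
Dagny predeceased; the 1/4 allotted to Dagny's branch passes to Dagny's issue by representation.
Njord is the sole taker at this level and receives the full 1/4.
Ragna predeceased; the 1/4 allotted to Ragna's branch passes to Ragna's issue by representation.
The 1/4 is divided into 3 equal shares of 1/12 among Asgeir, Tove, Ylva.
Asgeir is living and takes 1/12.
Tove is living and takes 1/12.
Ylva is living and takes 1/12.
Liv predeceased; the 1/4 allotted to Liv's branch passes to Liv's issue by representation.
The 1/4 is divided into 4 equal shares of 1/16 among Ingeborg, Jorunn, Brynja, Kolbein.
Ingeborg is living and takes 1/16.
Jorunn is living and takes 1/16.
Brynja is living and takes 1/16.
Kolbein is living and takes 1/16.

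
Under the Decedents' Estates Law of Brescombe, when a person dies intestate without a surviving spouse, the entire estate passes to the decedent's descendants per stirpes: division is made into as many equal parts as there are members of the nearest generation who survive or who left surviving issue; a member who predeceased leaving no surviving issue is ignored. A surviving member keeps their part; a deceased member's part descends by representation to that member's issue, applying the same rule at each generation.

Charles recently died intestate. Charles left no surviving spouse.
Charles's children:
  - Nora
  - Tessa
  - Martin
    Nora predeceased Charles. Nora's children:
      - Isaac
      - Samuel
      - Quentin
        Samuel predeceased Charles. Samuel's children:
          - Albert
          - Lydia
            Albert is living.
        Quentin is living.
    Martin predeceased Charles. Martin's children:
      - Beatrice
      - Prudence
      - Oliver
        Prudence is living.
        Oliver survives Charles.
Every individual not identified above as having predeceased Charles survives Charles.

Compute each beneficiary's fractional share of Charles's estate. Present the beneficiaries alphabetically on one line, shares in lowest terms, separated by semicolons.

Albert 1/18; Beatrice 1/9; Isaac 1/9; Lydia 1/18; Oliver 1/9; Prudence 1/9; Quentin 1/9; Tessa 1/3

There is no surviving spouse, so the entire estate passes to Charles's descendants per stirpes.
The estate is divided into 3 equal shares of 1/3 among Nora, Tessa, Martin.
Nora predeceased; the 1/3 allotted to Nora's branch passes to Nora's issue by representation.
The 1/3 is divided into 3 equal shares of 1/9 among Isaac, Samuel, Quentin.
Isaac is living and takes 1/9.
Samuel predeceased; the 1/9 allotted to Samuel's branch passes to Samuel's issue by representation.
The 1/9 is divided into 2 equal shares of 1/18 among Albert, Lydia.
Albert is living and takes 1/18.
Lydia is living and takes 1/18.
Quentin is living and takes 1/9.
Tessa is living and takes 1/3.
Martin predeceased; the 1/3 allotted to Martin's branch passes to Martin's issue by representation.
The 1/3 is divided into 3 equal shares of 1/9 among Beatrice, Prudence, Oliver.
Beatrice is living and takes 1/9.
Prudence is living and takes 1/9.
Oliver is living and takes 1/9.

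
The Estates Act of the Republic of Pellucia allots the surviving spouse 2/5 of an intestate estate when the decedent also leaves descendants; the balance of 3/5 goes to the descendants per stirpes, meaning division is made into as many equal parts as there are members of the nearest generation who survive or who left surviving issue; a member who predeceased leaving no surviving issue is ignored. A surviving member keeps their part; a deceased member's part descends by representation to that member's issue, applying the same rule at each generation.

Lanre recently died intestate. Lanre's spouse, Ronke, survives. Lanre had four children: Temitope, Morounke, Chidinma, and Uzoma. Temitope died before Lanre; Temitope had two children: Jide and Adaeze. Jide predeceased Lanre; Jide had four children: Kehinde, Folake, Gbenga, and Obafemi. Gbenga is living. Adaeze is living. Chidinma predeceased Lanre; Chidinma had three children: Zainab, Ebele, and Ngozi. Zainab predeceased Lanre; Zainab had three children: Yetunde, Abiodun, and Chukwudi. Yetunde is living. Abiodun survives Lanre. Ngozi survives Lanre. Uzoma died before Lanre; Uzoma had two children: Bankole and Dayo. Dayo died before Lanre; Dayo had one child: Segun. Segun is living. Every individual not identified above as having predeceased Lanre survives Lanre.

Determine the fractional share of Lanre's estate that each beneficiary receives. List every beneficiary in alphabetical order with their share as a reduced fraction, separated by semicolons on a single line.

Abiodun 1/60; Adaeze 3/40; Bankole 3/40; Chukwudi 1/60; Ebele 1/20; Folake 3/160; Gbenga 3/160; Kehinde 3/160; Morounke 3/20; Ngozi 1/20; Obafemi 3/160; Ronke 2/5; Segun 3/40; Yetunde 1/60

Ronke, as surviving spouse, takes 2/5.
The remaining 3/5 passes to Lanre's descendants per stirpes.
The 3/5 is divided into 4 equal shares of 3/20 among Temitope, Morounke, Chidinma, Uzoma.
Temitope predeceased; the 3/20 allotted to Temitope's branch passes to Temitope's issue by representation.
The 3/20 is divided into 2 equal shares of 3/40 among Jide, Adaeze.
Jide predeceased; the 3/40 allotted to Jide's branch passes to Jide's issue by representation.
The 3/40 is divided into 4 equal shares of 3/160 among Kehinde, Folake, Gbenga, Obafemi.
Kehinde is living and takes 3/160.
Folake is living and takes 3/160.
Gbenga is living and takes 3/160.
Obafemi is living and takes 3/160.
Adaeze is living and takes 3/40.
Morounke is living and takes 3/20.
Chidinma predeceased; the 3/20 allotted to Chidinma's branch passes to Chidinma's issue by representation.
The 3/20 is divided into 3 equal shares of 1/20 among Zainab, Ebele, Ngozi.
Zainab predeceased; the 1/20 allotted to Zainab's branch passes to Zainab's issue by representation.
The 1/20 is divided into 3 equal shares of 1/60 among Yetunde, Abiodun, Chukwudi.
Yetunde is living and takes 1/60.
Abiodun is living and takes 1/60.
Chukwudi is living and takes 1/60.
Ebele is living and takes 1/20.
Ngozi is living and takes 1/20.
Uzoma predeceased; the 3/20 allotted to Uzoma's branch passes to Uzoma's issue by representation.
The 3/20 is divided into 2 equal shares of 3/40 among Bankole, Dayo.
Bankole is living and takes 3/40.
Dayo predeceased; the 3/40 allotted to Dayo's branch passes to Dayo's issue by representation.
Segun is the sole taker at this level and receives the full 3/40.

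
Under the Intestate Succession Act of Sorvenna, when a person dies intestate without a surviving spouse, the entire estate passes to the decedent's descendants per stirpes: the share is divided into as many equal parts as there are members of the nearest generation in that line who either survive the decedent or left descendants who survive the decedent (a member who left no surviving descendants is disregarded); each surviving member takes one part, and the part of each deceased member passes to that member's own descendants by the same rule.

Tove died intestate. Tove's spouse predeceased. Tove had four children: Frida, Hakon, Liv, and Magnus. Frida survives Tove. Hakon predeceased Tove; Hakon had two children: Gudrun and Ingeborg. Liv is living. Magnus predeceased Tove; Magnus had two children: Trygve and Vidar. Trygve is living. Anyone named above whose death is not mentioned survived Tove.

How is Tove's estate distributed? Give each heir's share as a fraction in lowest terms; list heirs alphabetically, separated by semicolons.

There is no surviving spouse, so the entire estate passes to Tove's descendants per stirpes.
The estate is divided into 4 equal shares of 1/4 among Frida, Hakon, Liv, Magnus.
Frida is living and takes 1/4.
Hakon predeceased; the 1/4 allotted to Hakon's branch passes to Hakon's issue by representation.
The 1/4 is divided into 2 equal shares of 1/8 among Gudrun, Ingeborg.
Gudrun is living and takes 1/8.
Ingeborg is living and takes 1/8.
Liv is living and takes 1/4.
Magnus predeceased; the 1/4 allotted to Magnus's branch passes to Magnus's issue by representation.
The 1/4 is divided into 2 equal shares of 1/8 among Trygve, Vidar.
Trygve is living and takes 1/8.
Vidar is living and takes 1/8.

Frida 1/4; Gudrun 1/8; Ingeborg 1/8; Liv 1/4; Trygve 1/8; Vidar 1/8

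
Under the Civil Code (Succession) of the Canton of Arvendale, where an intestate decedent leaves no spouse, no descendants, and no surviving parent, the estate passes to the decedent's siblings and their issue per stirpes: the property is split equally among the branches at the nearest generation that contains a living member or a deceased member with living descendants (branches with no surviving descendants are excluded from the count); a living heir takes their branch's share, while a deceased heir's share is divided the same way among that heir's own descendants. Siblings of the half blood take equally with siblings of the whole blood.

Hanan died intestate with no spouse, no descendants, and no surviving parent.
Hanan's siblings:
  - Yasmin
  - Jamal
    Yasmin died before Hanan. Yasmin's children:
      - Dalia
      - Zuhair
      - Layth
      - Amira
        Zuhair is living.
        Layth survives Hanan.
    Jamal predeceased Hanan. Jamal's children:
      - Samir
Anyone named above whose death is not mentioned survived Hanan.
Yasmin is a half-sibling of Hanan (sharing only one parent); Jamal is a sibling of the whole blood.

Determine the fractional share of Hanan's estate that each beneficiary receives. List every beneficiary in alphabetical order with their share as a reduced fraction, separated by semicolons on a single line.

Amira 1/8; Dalia 1/8; Layth 1/8; Samir 1/2; Zuhair 1/8

No spouse, descendants, or parent survives, so the estate passes to Hanan's siblings per stirpes.
Half-blood and whole-blood siblings take equally under the stated rule.
The estate is divided into 2 equal shares of 1/2 among Yasmin, Jamal.
Yasmin predeceased; the 1/2 allotted to Yasmin's branch passes to Yasmin's issue by representation.
The 1/2 is divided into 4 equal shares of 1/8 among Dalia, Zuhair, Layth, Amira.
Dalia is living and takes 1/8.
Zuhair is living and takes 1/8.
Layth is living and takes 1/8.
Amira is living and takes 1/8.
Jamal predeceased; the 1/2 allotted to Jamal's branch passes to Jamal's issue by representation.
Samir is the sole taker at this level and receives the full 1/2.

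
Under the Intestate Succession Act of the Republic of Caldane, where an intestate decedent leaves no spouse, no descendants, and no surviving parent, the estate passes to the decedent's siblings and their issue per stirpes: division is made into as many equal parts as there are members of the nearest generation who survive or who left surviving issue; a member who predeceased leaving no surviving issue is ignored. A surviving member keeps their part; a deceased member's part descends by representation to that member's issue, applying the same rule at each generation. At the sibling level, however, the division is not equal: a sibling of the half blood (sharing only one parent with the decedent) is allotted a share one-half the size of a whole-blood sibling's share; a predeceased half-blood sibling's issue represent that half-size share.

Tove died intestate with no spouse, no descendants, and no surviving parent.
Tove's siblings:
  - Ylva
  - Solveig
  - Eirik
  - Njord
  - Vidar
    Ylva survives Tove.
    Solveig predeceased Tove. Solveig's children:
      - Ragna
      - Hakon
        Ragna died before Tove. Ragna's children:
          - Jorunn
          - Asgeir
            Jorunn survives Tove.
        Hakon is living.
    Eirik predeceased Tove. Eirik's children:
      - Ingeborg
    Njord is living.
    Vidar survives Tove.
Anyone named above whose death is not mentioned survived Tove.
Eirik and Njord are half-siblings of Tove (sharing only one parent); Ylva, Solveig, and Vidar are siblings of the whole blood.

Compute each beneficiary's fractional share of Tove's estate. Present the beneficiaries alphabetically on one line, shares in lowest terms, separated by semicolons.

No spouse, descendants, or parent survives, so the estate passes to Tove's siblings per stirpes.
Half-blood siblings count for one-half the weight of whole-blood siblings at the initial division.
Dividing 1 in proportion to weights (total weight 4): Ylva (weight 1) → 1/4; Solveig (weight 1) → 1/4; Eirik (weight 1/2) → 1/8; Njord (weight 1/2) → 1/8; Vidar (weight 1) → 1/4.
Ylva is living and takes 1/4.
Solveig predeceased; the 1/4 allotted to Solveig's branch passes to Solveig's issue by representation.
The 1/4 is divided into 2 equal shares of 1/8 among Ragna, Hakon.
Ragna predeceased; the 1/8 allotted to Ragna's branch passes to Ragna's issue by representation.
The 1/8 is divided into 2 equal shares of 1/16 among Jorunn, Asgeir.
Jorunn is living and takes 1/16.
Asgeir is living and takes 1/16.
Hakon is living and takes 1/8.
Eirik predeceased; the 1/8 allotted to Eirik's branch passes to Eirik's issue by representation.
Ingeborg is the sole taker at this level and receives the full 1/8.
Njord is living and takes 1/8.
Vidar is living and takes 1/4.

Asgeir 1/16; Hakon 1/8; Ingeborg 1/8; Jorunn 1/16; Njord 1/8; Vidar 1/4; Ylva 1/4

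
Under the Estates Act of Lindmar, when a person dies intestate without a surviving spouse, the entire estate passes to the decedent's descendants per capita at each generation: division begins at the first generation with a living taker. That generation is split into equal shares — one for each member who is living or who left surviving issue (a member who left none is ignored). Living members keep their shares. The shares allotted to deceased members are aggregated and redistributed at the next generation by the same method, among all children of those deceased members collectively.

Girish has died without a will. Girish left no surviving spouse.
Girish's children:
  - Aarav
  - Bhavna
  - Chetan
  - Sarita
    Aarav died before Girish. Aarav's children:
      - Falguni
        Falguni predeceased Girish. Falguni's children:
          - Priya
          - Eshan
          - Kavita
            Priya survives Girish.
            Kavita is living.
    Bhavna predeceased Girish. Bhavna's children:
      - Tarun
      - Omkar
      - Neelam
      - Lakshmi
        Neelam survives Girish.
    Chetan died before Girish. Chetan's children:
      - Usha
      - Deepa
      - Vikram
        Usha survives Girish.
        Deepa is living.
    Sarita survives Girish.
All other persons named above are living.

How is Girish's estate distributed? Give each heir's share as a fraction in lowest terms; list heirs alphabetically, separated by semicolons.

Deepa 3/32; Eshan 1/32; Kavita 1/32; Lakshmi 3/32; Neelam 3/32; Omkar 3/32; Priya 1/32; Sarita 1/4; Tarun 3/32; Usha 3/32; Vikram 3/32

There is no surviving spouse, so the entire estate passes to Girish's descendants per capita at each generation.
At generation 1 (Aarav, Bhavna, Chetan, Sarita) there are 4 shares of (1)/4 = 1/4 each.
Living: Sarita — each takes 1/4.
Deceased: Aarav, Bhavna, and Chetan. Their combined 3/4 is pooled and carried to generation 2.
At generation 2 (Falguni, Tarun, Omkar, Neelam, Lakshmi, Usha, Deepa, Vikram) there are 8 shares of (3/4)/8 = 3/32 each.
Living: Tarun, Omkar, Neelam, Lakshmi, Usha, Deepa, and Vikram — each takes 3/32.
Deceased: Falguni. That 3/32 share is carried to generation 3.
At generation 3 (Priya, Eshan, Kavita) there are 3 shares of (3/32)/3 = 1/32 each.
Living: Priya, Eshan, and Kavita — each takes 1/32.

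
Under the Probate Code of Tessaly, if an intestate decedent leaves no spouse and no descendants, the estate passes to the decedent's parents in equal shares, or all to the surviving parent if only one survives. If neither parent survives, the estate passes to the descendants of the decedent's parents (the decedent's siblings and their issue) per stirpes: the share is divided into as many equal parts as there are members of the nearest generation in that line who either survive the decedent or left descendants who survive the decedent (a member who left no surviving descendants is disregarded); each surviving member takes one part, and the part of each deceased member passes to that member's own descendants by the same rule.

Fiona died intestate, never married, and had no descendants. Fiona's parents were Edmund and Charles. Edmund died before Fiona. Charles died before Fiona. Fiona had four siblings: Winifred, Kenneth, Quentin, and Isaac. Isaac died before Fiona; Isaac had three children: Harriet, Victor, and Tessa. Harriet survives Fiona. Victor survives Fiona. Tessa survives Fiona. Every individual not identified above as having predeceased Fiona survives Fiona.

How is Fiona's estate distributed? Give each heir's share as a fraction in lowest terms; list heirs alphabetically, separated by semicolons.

Neither parent survives and there are no descendants, so the estate passes to Fiona's siblings and their issue per stirpes.
The estate is divided into 4 equal shares of 1/4 among Winifred, Kenneth, Quentin, Isaac.
Winifred is living and takes 1/4.
Kenneth is living and takes 1/4.
Quentin is living and takes 1/4.
Isaac predeceased; the 1/4 allotted to Isaac's branch passes to Isaac's issue by representation.
The 1/4 is divided into 3 equal shares of 1/12 among Harriet, Victor, Tessa.
Harriet is living and takes 1/12.
Victor is living and takes 1/12.
Tessa is living and takes 1/12.

Harriet 1/12; Kenneth 1/4; Quentin 1/4; Tessa 1/12; Victor 1/12; Winifred 1/4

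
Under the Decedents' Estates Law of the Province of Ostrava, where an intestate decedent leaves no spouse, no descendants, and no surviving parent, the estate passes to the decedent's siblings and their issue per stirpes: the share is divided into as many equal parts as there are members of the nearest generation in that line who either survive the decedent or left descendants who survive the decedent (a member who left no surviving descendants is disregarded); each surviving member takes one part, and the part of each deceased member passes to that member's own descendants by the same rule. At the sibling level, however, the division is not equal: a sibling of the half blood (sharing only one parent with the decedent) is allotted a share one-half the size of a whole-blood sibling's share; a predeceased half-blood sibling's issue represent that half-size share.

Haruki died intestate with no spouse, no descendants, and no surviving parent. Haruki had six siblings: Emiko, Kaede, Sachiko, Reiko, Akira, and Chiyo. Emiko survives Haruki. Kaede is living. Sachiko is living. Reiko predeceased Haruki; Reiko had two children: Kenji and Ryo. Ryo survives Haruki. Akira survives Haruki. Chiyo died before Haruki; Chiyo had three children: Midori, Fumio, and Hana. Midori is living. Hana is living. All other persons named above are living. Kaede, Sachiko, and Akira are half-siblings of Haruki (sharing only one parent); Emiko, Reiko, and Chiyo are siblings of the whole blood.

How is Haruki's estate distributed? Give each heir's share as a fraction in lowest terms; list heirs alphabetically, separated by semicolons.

No spouse, descendants, or parent survives, so the estate passes to Haruki's siblings per stirpes.
Half-blood siblings count for one-half the weight of whole-blood siblings at the initial division.
Dividing 1 in proportion to weights (total weight 9/2): Emiko (weight 1) → 2/9; Kaede (weight 1/2) → 1/9; Sachiko (weight 1/2) → 1/9; Reiko (weight 1) → 2/9; Akira (weight 1/2) → 1/9; Chiyo (weight 1) → 2/9.
Emiko is living and takes 2/9.
Kaede is living and takes 1/9.
Sachiko is living and takes 1/9.
Reiko predeceased; the 2/9 allotted to Reiko's branch passes to Reiko's issue by representation.
The 2/9 is divided into 2 equal shares of 1/9 among Kenji, Ryo.
Kenji is living and takes 1/9.
Ryo is living and takes 1/9.
Akira is living and takes 1/9.
Chiyo predeceased; the 2/9 allotted to Chiyo's branch passes to Chiyo's issue by representation.
The 2/9 is divided into 3 equal shares of 2/27 among Midori, Fumio, Hana.
Midori is living and takes 2/27.
Fumio is living and takes 2/27.
Hana is living and takes 2/27.

Akira 1/9; Emiko 2/9; Fumio 2/27; Hana 2/27; Kaede 1/9; Kenji 1/9; Midori 2/27; Ryo 1/9; Sachiko 1/9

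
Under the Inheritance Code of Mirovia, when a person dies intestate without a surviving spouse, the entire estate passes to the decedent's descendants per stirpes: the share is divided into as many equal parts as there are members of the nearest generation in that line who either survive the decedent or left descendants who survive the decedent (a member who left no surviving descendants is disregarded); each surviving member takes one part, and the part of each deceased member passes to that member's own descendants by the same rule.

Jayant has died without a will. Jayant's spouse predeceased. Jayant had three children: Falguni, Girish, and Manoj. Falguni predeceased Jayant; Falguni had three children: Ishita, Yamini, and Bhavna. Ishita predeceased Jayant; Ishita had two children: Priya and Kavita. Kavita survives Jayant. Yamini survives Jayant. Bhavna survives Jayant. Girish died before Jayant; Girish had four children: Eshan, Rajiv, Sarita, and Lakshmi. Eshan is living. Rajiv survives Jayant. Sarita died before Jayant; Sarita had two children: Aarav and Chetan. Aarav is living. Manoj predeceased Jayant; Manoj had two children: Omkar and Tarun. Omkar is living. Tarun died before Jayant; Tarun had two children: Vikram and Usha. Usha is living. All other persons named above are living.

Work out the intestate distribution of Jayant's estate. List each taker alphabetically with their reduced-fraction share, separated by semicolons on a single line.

There is no surviving spouse, so the entire estate passes to Jayant's descendants per stirpes.
The estate is divided into 3 equal shares of 1/3 among Falguni, Girish, Manoj.
Falguni predeceased; the 1/3 allotted to Falguni's branch passes to Falguni's issue by representation.
The 1/3 is divided into 3 equal shares of 1/9 among Ishita, Yamini, Bhavna.
Ishita predeceased; the 1/9 allotted to Ishita's branch passes to Ishita's issue by representation.
The 1/9 is divided into 2 equal shares of 1/18 among Priya, Kavita.
Priya is living and takes 1/18.
Kavita is living and takes 1/18.
Yamini is living and takes 1/9.
Bhavna is living and takes 1/9.
Girish predeceased; the 1/3 allotted to Girish's branch passes to Girish's issue by representation.
The 1/3 is divided into 4 equal shares of 1/12 among Eshan, Rajiv, Sarita, Lakshmi.
Eshan is living and takes 1/12.
Rajiv is living and takes 1/12.
Sarita predeceased; the 1/12 allotted to Sarita's branch passes to Sarita's issue by representation.
The 1/12 is divided into 2 equal shares of 1/24 among Aarav, Chetan.
Aarav is living and takes 1/24.
Chetan is living and takes 1/24.
Lakshmi is living and takes 1/12.
Manoj predeceased; the 1/3 allotted to Manoj's branch passes to Manoj's issue by representation.
The 1/3 is divided into 2 equal shares of 1/6 among Omkar, Tarun.
Omkar is living and takes 1/6.
Tarun predeceased; the 1/6 allotted to Tarun's branch passes to Tarun's issue by representation.
The 1/6 is divided into 2 equal shares of 1/12 among Vikram, Usha.
Vikram is living and takes 1/12.
Usha is living and takes 1/12.

Aarav 1/24; Bhavna 1/9; Chetan 1/24; Eshan 1/12; Kavita 1/18; Lakshmi 1/12; Omkar 1/6; Priya 1/18; Rajiv 1/12; Usha 1/12; Vikram 1/12; Yamini 1/9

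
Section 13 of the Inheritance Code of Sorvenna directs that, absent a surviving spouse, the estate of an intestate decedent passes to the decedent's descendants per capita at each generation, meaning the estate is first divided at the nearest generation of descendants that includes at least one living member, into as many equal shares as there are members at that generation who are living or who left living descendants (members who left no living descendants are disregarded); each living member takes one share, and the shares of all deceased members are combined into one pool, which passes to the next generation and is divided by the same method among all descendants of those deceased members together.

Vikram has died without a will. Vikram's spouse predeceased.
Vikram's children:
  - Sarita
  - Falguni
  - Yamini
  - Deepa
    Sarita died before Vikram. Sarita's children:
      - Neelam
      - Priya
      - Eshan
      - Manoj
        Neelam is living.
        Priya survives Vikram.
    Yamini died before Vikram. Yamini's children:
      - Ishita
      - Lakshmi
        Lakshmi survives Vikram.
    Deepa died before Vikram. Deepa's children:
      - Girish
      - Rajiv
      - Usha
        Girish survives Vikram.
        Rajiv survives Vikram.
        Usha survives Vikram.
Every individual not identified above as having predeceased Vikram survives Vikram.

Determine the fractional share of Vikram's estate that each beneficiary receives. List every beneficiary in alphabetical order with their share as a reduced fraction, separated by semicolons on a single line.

There is no surviving spouse, so the entire estate passes to Vikram's descendants per capita at each generation.
At generation 1 (Sarita, Falguni, Yamini, Deepa) there are 4 shares of (1)/4 = 1/4 each.
Living: Falguni — each takes 1/4.
Deceased: Sarita, Yamini, and Deepa. Their combined 3/4 is pooled and carried to generation 2.
At generation 2 (Neelam, Priya, Eshan, Manoj, Ishita, Lakshmi, Girish, Rajiv, Usha) there are 9 shares of (3/4)/9 = 1/12 each.
Living: Neelam, Priya, Eshan, Manoj, Ishita, Lakshmi, Girish, Rajiv, and Usha — each takes 1/12.

Eshan 1/12; Falguni 1/4; Girish 1/12; Ishita 1/12; Lakshmi 1/12; Manoj 1/12; Neelam 1/12; Priya 1/12; Rajiv 1/12; Usha 1/12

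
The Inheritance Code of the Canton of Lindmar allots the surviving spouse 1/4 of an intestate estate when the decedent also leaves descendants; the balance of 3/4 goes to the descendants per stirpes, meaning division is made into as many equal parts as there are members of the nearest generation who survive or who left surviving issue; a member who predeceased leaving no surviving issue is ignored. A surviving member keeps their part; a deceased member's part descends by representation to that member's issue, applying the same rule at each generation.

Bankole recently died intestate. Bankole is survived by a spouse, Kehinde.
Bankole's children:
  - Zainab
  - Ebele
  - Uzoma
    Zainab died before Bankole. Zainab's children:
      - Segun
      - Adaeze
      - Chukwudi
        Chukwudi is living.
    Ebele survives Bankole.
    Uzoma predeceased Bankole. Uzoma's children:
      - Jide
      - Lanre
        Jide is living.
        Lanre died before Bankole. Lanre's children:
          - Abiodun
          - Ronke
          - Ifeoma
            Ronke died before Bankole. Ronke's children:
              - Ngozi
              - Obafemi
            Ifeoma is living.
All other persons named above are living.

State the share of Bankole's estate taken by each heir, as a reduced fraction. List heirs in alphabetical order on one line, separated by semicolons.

Abiodun 1/24; Adaeze 1/12; Chukwudi 1/12; Ebele 1/4; Ifeoma 1/24; Jide 1/8; Kehinde 1/4; Ngozi 1/48; Obafemi 1/48; Segun 1/12

Kehinde, as surviving spouse, takes 1/4.
The remaining 3/4 passes to Bankole's descendants per stirpes.
The 3/4 is divided into 3 equal shares of 1/4 among Zainab, Ebele, Uzoma.
Zainab predeceased; the 1/4 allotted to Zainab's branch passes to Zainab's issue by representation.
The 1/4 is divided into 3 equal shares of 1/12 among Segun, Adaeze, Chukwudi.
Segun is living and takes 1/12.
Adaeze is living and takes 1/12.
Chukwudi is living and takes 1/12.
Ebele is living and takes 1/4.
Uzoma predeceased; the 1/4 allotted to Uzoma's branch passes to Uzoma's issue by representation.
The 1/4 is divided into 2 equal shares of 1/8 among Jide, Lanre.
Jide is living and takes 1/8.
Lanre predeceased; the 1/8 allotted to Lanre's branch passes to Lanre's issue by representation.
The 1/8 is divided into 3 equal shares of 1/24 among Abiodun, Ronke, Ifeoma.
Abiodun is living and takes 1/24.
Ronke predeceased; the 1/24 allotted to Ronke's branch passes to Ronke's issue by representation.
The 1/24 is divided into 2 equal shares of 1/48 among Ngozi, Obafemi.
Ngozi is living and takes 1/48.
Obafemi is living and takes 1/48.
Ifeoma is living and takes 1/24.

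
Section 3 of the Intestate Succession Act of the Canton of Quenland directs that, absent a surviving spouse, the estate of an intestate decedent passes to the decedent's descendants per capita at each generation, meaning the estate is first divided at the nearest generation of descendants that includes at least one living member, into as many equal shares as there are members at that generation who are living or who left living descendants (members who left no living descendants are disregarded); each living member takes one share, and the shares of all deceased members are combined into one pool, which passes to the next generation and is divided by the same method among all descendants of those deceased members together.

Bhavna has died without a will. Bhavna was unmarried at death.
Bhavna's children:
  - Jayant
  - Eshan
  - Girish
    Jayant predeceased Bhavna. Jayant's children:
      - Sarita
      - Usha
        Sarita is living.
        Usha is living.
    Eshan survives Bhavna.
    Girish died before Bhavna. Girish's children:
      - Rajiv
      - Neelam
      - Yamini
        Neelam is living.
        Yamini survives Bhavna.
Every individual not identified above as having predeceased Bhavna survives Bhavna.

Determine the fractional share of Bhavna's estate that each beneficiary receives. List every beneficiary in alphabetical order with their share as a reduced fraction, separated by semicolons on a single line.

There is no surviving spouse, so the entire estate passes to Bhavna's descendants per capita at each generation.
At generation 1 (Jayant, Eshan, Girish) there are 3 shares of (1)/3 = 1/3 each.
Living: Eshan — each takes 1/3.
Deceased: Jayant and Girish. Their combined 2/3 is pooled and carried to generation 2.
At generation 2 (Sarita, Usha, Rajiv, Neelam, Yamini) there are 5 shares of (2/3)/5 = 2/15 each.
Living: Sarita, Usha, Rajiv, Neelam, and Yamini — each takes 2/15.

Eshan 1/3; Neelam 2/15; Rajiv 2/15; Sarita 2/15; Usha 2/15; Yamini 2/15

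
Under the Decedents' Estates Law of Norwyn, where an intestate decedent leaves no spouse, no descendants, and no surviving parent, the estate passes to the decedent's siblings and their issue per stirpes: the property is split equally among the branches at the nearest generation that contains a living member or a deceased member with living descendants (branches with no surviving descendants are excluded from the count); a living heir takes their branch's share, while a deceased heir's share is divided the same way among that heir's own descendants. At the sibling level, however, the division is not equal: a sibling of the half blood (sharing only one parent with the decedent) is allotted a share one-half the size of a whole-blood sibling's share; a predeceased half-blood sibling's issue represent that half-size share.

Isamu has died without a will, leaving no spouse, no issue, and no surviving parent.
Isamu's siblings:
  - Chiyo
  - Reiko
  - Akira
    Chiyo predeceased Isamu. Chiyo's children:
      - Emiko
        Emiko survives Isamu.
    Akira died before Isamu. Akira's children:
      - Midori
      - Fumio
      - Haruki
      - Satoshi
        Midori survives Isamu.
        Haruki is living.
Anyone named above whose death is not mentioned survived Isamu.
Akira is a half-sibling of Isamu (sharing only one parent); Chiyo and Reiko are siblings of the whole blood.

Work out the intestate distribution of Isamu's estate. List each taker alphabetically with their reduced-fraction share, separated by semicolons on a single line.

Emiko 2/5; Fumio 1/20; Haruki 1/20; Midori 1/20; Reiko 2/5; Satoshi 1/20

No spouse, descendants, or parent survives, so the estate passes to Isamu's siblings per stirpes.
Half-blood siblings count for one-half the weight of whole-blood siblings at the initial division.
Dividing 1 in proportion to weights (total weight 5/2): Chiyo (weight 1) → 2/5; Reiko (weight 1) → 2/5; Akira (weight 1/2) → 1/5.
Chiyo predeceased; the 2/5 allotted to Chiyo's branch passes to Chiyo's issue by representation.
Emiko is the sole taker at this level and receives the full 2/5.
Reiko is living and takes 2/5.
Akira predeceased; the 1/5 allotted to Akira's branch passes to Akira's issue by representation.
The 1/5 is divided into 4 equal shares of 1/20 among Midori, Fumio, Haruki, Satoshi.
Midori is living and takes 1/20.
Fumio is living and takes 1/20.
Haruki is living and takes 1/20.
Satoshi is living and takes 1/20.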